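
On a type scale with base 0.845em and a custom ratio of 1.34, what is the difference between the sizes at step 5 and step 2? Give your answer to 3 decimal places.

2.133em

Step 2: 0.845 × 1.34² = 1.51728em
Step 5: 0.845 × 1.34⁵ = 3.65074em
Difference: 3.65074 − 1.51728 = 2.13346em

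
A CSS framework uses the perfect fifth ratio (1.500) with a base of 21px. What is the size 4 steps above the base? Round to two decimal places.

106.31px

21.0 × 1.500⁴ = 21.0 × 5.06250 ≈ 106.31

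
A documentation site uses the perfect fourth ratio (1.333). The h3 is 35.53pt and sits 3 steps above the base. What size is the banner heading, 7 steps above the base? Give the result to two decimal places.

35.53 × 1.333⁴ = 35.53 × 3.15733 ≈ 112.180

112.18pt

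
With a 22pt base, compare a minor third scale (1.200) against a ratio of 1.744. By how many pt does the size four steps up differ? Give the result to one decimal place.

Minor third: 22.0 × 1.200⁴ = 45.619pt
At 1.744: 22.0 × 1.744⁴ = 203.521pt
Difference: 203.521 − 45.619 = 157.902pt

157.9pt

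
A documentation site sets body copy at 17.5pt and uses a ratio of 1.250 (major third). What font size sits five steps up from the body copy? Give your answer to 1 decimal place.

53.4pt

Every step multiplies by the scale ratio.
17.5 × 1.250⁵ = 17.5 × 3.05176 ≈ 53.41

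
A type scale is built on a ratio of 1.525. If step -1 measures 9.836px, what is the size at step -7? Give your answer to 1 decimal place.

0.8px

9.836 ÷ 1.525⁶ = 9.836 ÷ 12.57822 ≈ 0.782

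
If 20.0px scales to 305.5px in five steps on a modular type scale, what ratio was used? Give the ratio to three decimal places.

r⁵ = 305.5 / 20.0, so r = (305.5/20.0)^(1/5).
r = 15.2750^(1/5) ≈ 1.7250

1.725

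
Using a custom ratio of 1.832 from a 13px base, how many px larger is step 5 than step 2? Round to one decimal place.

224.6px

Step 2: 13.0 × 1.832² = 43.631px
Step 5: 13.0 × 1.832⁵ = 268.269px
Difference: 268.269 − 43.631 = 224.638px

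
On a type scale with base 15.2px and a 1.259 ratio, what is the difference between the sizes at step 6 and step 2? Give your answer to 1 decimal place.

Step 2: 15.2 × 1.259² = 24.093px
Step 6: 15.2 × 1.259⁶ = 60.534px
Difference: 60.534 − 24.093 = 36.441px

36.4px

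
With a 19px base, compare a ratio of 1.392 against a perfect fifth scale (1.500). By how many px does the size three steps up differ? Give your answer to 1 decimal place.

12.9px

At 1.392: 19.0 × 1.392³ = 51.247px
Perfect fifth: 19.0 × 1.500³ = 64.125px
Difference: 64.125 − 51.247 = 12.878px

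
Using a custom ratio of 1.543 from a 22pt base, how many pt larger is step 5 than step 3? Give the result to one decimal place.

111.6pt

Step 3: 22.0 × 1.543³ = 80.820pt
Step 5: 22.0 × 1.543⁵ = 192.421pt
Difference: 192.421 − 80.820 = 111.601pt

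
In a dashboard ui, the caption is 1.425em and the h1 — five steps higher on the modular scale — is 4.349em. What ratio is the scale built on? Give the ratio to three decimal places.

1.250

r⁵ = 4.349 / 1.425, so r = (4.349/1.425)^(1/5).
r = 3.0519^(1/5) ≈ 1.2500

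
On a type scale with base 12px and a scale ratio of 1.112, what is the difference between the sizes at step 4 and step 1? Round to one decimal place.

Step 1: 12.0 × 1.112 = 13.344px
Step 4: 12.0 × 1.112⁴ = 18.348px
Difference: 18.348 − 13.344 = 5.004px

5.0px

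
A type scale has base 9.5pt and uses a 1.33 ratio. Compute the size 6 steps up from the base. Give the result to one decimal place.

9.5 × 1.33⁶ = 9.5 × 5.53490 ≈ 52.58

52.6pt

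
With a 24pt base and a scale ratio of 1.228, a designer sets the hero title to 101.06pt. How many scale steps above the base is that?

1.228ⁿ = 101.06 / 24 = 4.2108
n = ln(4.2108) / ln(1.228) = 1.4377 / 0.2054 ≈ 7.00

7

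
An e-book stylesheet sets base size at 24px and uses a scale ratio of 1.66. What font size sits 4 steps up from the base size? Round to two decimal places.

A modular type scale is a geometric sequence: sizeₙ = base × rⁿ.
24.0 × 1.66⁴ = 24.0 × 7.59333 ≈ 182.24

182.24px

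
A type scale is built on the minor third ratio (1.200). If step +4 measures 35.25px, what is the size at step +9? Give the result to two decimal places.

35.25 × 1.200⁵ = 35.25 × 2.48832 ≈ 87.713

87.71px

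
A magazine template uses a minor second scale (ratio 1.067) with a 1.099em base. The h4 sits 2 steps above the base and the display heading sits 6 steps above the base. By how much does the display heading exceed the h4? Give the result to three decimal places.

Step 2: 1.099 × 1.067² = 1.25120em
Step 6: 1.099 × 1.067⁶ = 1.62175em
Difference: 1.62175 − 1.25120 = 0.37055em

0.371em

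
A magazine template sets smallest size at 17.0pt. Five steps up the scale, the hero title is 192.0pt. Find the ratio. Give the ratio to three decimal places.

1.624

r⁵ = 192.0 / 17.0, so r = (192.0/17.0)^(1/5).
r = 11.2941^(1/5) ≈ 1.6239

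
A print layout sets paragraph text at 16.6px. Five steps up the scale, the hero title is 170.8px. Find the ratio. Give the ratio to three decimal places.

r⁵ = 170.8 / 16.6, so r = (170.8/16.6)^(1/5).
r = 10.2892^(1/5) ≈ 1.5940

1.594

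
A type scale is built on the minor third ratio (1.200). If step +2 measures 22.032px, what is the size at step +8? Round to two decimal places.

Moving from step +2 to step +8 is 6 steps up, so multiply by r⁶.
22.032 × 1.200⁶ = 22.032 × 2.98598 ≈ 65.787

65.79px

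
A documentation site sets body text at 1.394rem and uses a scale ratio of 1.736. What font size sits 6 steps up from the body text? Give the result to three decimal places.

A modular type scale is a geometric sequence: sizeₙ = base × rⁿ.
1.394 × 1.736⁶ = 1.394 × 27.37148 ≈ 38.156

38.156rem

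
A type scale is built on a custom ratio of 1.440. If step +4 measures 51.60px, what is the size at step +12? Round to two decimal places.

The gap is 12 − (4) = 8 steps, so the factor is 1.440^8.
51.60 × 1.440⁸ = 51.60 × 18.48843 ≈ 954.003

954.00px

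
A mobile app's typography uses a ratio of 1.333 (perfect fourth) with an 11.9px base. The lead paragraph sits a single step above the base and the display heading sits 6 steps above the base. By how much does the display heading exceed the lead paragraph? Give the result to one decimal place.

50.9px

Step 1: 11.9 × 1.333 = 15.863px
Step 6: 11.9 × 1.333⁶ = 66.762px
Difference: 66.762 − 15.863 = 50.899px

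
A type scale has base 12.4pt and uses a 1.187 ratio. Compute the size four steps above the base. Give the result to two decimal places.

12.4 × 1.187⁴ = 12.4 × 1.98519 ≈ 24.62

24.62pt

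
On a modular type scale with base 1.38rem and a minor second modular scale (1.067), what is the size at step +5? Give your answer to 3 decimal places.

Every step multiplies by the scale ratio.
1.38 × 1.067⁵ = 1.38 × 1.38300 ≈ 1.909

1.909rem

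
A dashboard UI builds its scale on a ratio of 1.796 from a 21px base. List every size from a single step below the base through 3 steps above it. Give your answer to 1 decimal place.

11.7px, 21.0px, 37.7px, 67.7px, 121.7px

Step -1: 21.0 ÷ 1.796 = 11.7
Step 0: 21px
Step 1: 21.0 × 1.796 = 37.7
Step 2: 21.0 × 1.796² = 67.7
Step 3: 21.0 × 1.796³ = 121.7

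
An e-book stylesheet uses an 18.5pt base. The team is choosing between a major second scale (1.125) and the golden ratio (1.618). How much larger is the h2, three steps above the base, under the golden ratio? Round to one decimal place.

Major second: 18.5 × 1.125³ = 26.341pt
Golden ratio: 18.5 × 1.618³ = 78.362pt
Difference: 78.362 − 26.341 = 52.021pt

52.0pt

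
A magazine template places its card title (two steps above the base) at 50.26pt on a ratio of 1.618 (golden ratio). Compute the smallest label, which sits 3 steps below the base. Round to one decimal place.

4.5pt

50.26 ÷ 1.618⁵ = 50.26 ÷ 11.08901 ≈ 4.532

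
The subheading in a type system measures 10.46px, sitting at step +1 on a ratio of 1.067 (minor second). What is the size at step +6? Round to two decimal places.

14.47px

The gap is 6 − (1) = 5 steps, so the factor is 1.067^5.
10.46 × 1.067⁵ = 10.46 × 1.38300 ≈ 14.466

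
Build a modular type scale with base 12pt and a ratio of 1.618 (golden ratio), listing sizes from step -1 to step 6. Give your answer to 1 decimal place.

7.4pt, 12.0pt, 19.4pt, 31.4pt, 50.8pt, 82.2pt, 133.1pt, 215.3pt

Step -1: 12.0 ÷ 1.618 = 7.4
Step 0: 12pt
Step 1: 12.0 × 1.618 = 19.4
Step 2: 12.0 × 1.618² = 31.4
Step 3: 12.0 × 1.618³ = 50.8
Step 4: 12.0 × 1.618⁴ = 82.2
Step 5: 12.0 × 1.618⁵ = 133.1
Step 6: 12.0 × 1.618⁶ = 215.3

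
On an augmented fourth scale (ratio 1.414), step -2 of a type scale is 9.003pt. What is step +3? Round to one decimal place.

50.9pt

The gap is 3 − (-2) = 5 steps, so the factor is 1.414^5.
9.003 × 1.414⁵ = 9.003 × 5.65258 ≈ 50.890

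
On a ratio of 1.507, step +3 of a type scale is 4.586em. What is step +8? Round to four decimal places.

The gap is 8 − (3) = 5 steps, so the factor is 1.507^5.
4.586 × 1.507⁵ = 4.586 × 7.77260 ≈ 35.6451

35.6451em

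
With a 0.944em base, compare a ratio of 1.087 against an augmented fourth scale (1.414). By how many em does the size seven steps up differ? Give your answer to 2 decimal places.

At 1.087: 0.944 × 1.087⁷ = 1.6927em
Augmented fourth: 0.944 × 1.414⁷ = 10.6689em
Difference: 10.6689 − 1.6927 = 8.9762em

8.98em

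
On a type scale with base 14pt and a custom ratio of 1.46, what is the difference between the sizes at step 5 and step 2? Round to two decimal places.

63.03pt

Step 2: 14.0 × 1.46² = 29.8424pt
Step 5: 14.0 × 1.46⁵ = 92.8736pt
Difference: 92.8736 − 29.8424 = 63.0312pt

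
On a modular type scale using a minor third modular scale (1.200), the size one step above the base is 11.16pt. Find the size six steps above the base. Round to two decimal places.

The gap is 6 − (1) = 5 steps, so the factor is 1.200^5.
11.16 × 1.200⁵ = 11.16 × 2.48832 ≈ 27.770

27.77pt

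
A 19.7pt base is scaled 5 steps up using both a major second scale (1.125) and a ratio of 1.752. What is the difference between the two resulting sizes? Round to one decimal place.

289.7pt

Major second: 19.7 × 1.125⁵ = 35.500pt
At 1.752: 19.7 × 1.752⁵ = 325.190pt
Difference: 325.190 − 35.500 = 289.690pt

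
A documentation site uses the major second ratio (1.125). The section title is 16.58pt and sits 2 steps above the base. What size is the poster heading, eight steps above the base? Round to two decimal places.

33.61pt

16.58 × 1.125⁶ = 16.58 × 2.02729 ≈ 33.612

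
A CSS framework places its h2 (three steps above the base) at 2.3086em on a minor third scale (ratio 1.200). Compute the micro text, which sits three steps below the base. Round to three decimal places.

0.773em

2.3086 ÷ 1.200⁶ = 2.3086 ÷ 2.98598 ≈ 0.773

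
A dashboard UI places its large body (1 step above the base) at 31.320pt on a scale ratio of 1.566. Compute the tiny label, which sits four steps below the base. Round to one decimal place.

3.3pt

The gap is -4 − (1) = -5 steps, so the factor is 1.566^-5.
31.320 ÷ 1.566⁵ = 31.320 ÷ 9.41800 ≈ 3.326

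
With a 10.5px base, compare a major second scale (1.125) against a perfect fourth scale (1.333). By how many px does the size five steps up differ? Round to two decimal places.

Major second: 10.5 × 1.125⁵ = 18.9213px
Perfect fourth: 10.5 × 1.333⁵ = 44.1916px
Difference: 44.1916 − 18.9213 = 25.2703px

25.27px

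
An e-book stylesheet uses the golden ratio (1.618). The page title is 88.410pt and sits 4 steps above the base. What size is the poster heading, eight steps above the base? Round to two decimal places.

88.410 × 1.618⁴ = 88.410 × 6.85353 ≈ 605.920

605.92pt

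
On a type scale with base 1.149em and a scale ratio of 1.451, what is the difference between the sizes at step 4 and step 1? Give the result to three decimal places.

Step 1: 1.149 × 1.451 = 1.66720em
Step 4: 1.149 × 1.451⁴ = 5.09319em
Difference: 5.09319 − 1.66720 = 3.42599em

3.426em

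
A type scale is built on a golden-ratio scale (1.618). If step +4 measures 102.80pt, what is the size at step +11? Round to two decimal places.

2984.30pt

The gap is 11 − (4) = 7 steps, so the factor is 1.618^7.
102.80 × 1.618⁷ = 102.80 × 29.03017 ≈ 2984.302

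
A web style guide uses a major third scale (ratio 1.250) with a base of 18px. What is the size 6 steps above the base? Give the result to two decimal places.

Each step on a modular scale multiplies by the ratio, so the size n steps from the base is base × ratioⁿ.
18.0 × 1.250⁶ = 18.0 × 3.81470 ≈ 68.66

68.66px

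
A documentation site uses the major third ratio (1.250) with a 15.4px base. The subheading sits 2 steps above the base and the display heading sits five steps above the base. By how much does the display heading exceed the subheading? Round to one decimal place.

Step 2: 15.4 × 1.250² = 24.062px
Step 5: 15.4 × 1.250⁵ = 46.997px
Difference: 46.997 − 24.062 = 22.935px

22.9px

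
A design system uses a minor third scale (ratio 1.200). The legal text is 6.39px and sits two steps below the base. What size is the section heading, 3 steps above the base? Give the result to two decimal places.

Moving from step -2 to step +3 is 5 steps up, so multiply by r⁵.
6.39 × 1.200⁵ = 6.39 × 2.48832 ≈ 15.900

15.90px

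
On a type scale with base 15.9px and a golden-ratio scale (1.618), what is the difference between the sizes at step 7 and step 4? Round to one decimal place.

352.6px

Step 4: 15.9 × 1.618⁴ = 108.971px
Step 7: 15.9 × 1.618⁷ = 461.580px
Difference: 461.580 − 108.971 = 352.609px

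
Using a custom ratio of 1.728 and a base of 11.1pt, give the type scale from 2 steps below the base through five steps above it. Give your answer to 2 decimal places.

3.72pt, 6.42pt, 11.10pt, 19.18pt, 33.14pt, 57.27pt, 98.97pt, 171.02pt

Step -2: 11.1 ÷ 1.728² = 3.72
Step -1: 11.1 ÷ 1.728 = 6.42
Step 0: 11.1pt
Step 1: 11.1 × 1.728 = 19.18
Step 2: 11.1 × 1.728² = 33.14
Step 3: 11.1 × 1.728³ = 57.27
Step 4: 11.1 × 1.728⁴ = 98.97
Step 5: 11.1 × 1.728⁵ = 171.02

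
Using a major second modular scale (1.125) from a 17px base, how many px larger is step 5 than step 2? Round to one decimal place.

Step 2: 17.0 × 1.125² = 21.516px
Step 5: 17.0 × 1.125⁵ = 30.635px
Difference: 30.635 − 21.516 = 9.119px

9.1px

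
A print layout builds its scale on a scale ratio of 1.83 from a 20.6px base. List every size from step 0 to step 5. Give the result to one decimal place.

Step 0: 20.6px
Step 1: 20.6 × 1.83 = 37.7
Step 2: 20.6 × 1.83² = 69.0
Step 3: 20.6 × 1.83³ = 126.2
Step 4: 20.6 × 1.83⁴ = 231.0
Step 5: 20.6 × 1.83⁵ = 422.8

20.6px, 37.7px, 69.0px, 126.2px, 231.0px, 422.8px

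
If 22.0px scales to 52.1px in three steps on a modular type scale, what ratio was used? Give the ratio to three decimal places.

1.333

r³ = 52.1 / 22.0, so r = (52.1/22.0)^(1/3).
r = 2.3682^(1/3) ≈ 1.3329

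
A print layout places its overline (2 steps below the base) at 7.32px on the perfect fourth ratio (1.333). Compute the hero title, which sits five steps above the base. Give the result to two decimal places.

54.74px

Moving from step -2 to step +5 is 7 steps up, so multiply by r⁷.
7.32 × 1.333⁷ = 7.32 × 7.47844 ≈ 54.742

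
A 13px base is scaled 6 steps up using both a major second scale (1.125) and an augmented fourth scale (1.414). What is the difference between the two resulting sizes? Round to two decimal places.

Major second: 13.0 × 1.125⁶ = 26.3547px
Augmented fourth: 13.0 × 1.414⁶ = 103.9058px
Difference: 103.9058 − 26.3547 = 77.5511px

77.55px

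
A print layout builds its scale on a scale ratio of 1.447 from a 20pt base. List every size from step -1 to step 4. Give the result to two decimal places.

13.82pt, 20.00pt, 28.94pt, 41.88pt, 60.59pt, 87.68pt

Step -1: 20.0 ÷ 1.447 = 13.82
Step 0: 20pt
Step 1: 20.0 × 1.447 = 28.94
Step 2: 20.0 × 1.447² = 41.88
Step 3: 20.0 × 1.447³ = 60.59
Step 4: 20.0 × 1.447⁴ = 87.68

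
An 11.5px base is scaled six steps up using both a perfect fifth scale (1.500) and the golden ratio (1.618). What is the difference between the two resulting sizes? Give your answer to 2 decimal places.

Perfect fifth: 11.5 × 1.500⁶ = 130.9922px
Golden ratio: 11.5 × 1.618⁶ = 206.3331px
Difference: 206.3331 − 130.9922 = 75.3409px

75.34px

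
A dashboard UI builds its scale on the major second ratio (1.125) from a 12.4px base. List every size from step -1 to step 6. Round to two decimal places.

11.02px, 12.40px, 13.95px, 15.69px, 17.66px, 19.86px, 22.35px, 25.14px

Step -1: 12.4 ÷ 1.125 = 11.02
Step 0: 12.4px
Step 1: 12.4 × 1.125 = 13.95
Step 2: 12.4 × 1.125² = 15.69
Step 3: 12.4 × 1.125³ = 17.66
Step 4: 12.4 × 1.125⁴ = 19.86
Step 5: 12.4 × 1.125⁵ = 22.35
Step 6: 12.4 × 1.125⁶ = 25.14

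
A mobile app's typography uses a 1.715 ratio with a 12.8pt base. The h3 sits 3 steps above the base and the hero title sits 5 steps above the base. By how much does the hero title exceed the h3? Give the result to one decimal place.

Step 3: 12.8 × 1.715³ = 64.566pt
Step 5: 12.8 × 1.715⁵ = 189.902pt
Difference: 189.902 − 64.566 = 125.336pt

125.3pt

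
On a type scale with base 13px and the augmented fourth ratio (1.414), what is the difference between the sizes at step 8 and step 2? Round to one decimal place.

Step 2: 13.0 × 1.414² = 25.992px
Step 8: 13.0 × 1.414⁸ = 207.749px
Difference: 207.749 − 25.992 = 181.757px

181.8px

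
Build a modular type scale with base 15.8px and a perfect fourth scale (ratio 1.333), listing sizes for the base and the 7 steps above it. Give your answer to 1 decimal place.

15.8px, 21.1px, 28.1px, 37.4px, 49.9px, 66.5px, 88.6px, 118.2px

Step 0: 15.8px
Step 1: 15.8 × 1.333 = 21.1
Step 2: 15.8 × 1.333² = 28.1
Step 3: 15.8 × 1.333³ = 37.4
Step 4: 15.8 × 1.333⁴ = 49.9
Step 5: 15.8 × 1.333⁵ = 66.5
Step 6: 15.8 × 1.333⁶ = 88.6
Step 7: 15.8 × 1.333⁷ = 118.2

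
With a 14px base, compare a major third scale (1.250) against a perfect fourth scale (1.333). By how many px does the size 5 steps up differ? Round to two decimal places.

Major third: 14.0 × 1.250⁵ = 42.7246px
Perfect fourth: 14.0 × 1.333⁵ = 58.9222px
Difference: 58.9222 − 42.7246 = 16.1976px

16.20px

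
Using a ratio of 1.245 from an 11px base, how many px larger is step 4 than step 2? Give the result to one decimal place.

9.4px

Step 2: 11.0 × 1.245² = 17.050px
Step 4: 11.0 × 1.245⁴ = 26.428px
Difference: 26.428 − 17.050 = 9.378px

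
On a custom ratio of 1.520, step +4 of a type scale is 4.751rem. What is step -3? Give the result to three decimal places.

Moving from step +4 to step -3 is 7 steps down, so divide by r⁷.
4.751 ÷ 1.520⁷ = 4.751 ÷ 18.74585 ≈ 0.253

0.253rem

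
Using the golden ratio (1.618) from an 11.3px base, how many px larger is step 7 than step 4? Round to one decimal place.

Step 4: 11.3 × 1.618⁴ = 77.445px
Step 7: 11.3 × 1.618⁷ = 328.041px
Difference: 328.041 − 77.445 = 250.596px

250.6px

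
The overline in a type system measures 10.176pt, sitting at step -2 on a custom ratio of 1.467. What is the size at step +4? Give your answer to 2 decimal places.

Moving from step -2 to step +4 is 6 steps up, so multiply by r⁶.
10.176 × 1.467⁶ = 10.176 × 9.96737 ≈ 101.428

101.43pt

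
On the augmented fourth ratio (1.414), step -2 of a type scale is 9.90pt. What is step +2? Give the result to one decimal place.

9.90 × 1.414⁴ = 9.90 × 3.99758 ≈ 39.576

39.6pt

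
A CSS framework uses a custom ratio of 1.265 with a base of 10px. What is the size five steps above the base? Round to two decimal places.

A modular type scale is a geometric sequence: sizeₙ = base × rⁿ.
10.0 × 1.265⁵ = 10.0 × 3.23931 ≈ 32.39

32.39px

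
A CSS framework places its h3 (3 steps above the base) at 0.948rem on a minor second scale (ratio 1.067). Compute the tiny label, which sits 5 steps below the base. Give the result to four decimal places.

0.948 ÷ 1.067⁸ = 0.948 ÷ 1.68002 ≈ 0.5643

0.5643rem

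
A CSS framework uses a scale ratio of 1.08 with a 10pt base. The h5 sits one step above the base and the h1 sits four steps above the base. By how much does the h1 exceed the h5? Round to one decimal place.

2.8pt

Step 1: 10.0 × 1.08 = 10.800pt
Step 4: 10.0 × 1.08⁴ = 13.605pt
Difference: 13.605 − 10.800 = 2.805pt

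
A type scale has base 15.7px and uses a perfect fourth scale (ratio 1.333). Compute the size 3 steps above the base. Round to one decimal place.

15.7 × 1.333³ = 15.7 × 2.36859 ≈ 37.19

37.2px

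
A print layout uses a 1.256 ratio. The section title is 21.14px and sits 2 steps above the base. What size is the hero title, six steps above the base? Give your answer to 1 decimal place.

Moving from step +2 to step +6 is 4 steps up, so multiply by r⁴.
21.14 × 1.256⁴ = 21.14 × 2.48862 ≈ 52.609

52.6px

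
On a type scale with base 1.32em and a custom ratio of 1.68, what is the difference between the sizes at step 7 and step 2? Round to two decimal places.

46.13em

Step 2: 1.32 × 1.68² = 3.7256em
Step 7: 1.32 × 1.68⁷ = 49.8585em
Difference: 49.8585 − 3.7256 = 46.1329em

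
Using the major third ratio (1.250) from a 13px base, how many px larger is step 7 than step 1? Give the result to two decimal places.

45.74px

Step 1: 13.0 × 1.250 = 16.2500px
Step 7: 13.0 × 1.250⁷ = 61.9888px
Difference: 61.9888 − 16.2500 = 45.7388px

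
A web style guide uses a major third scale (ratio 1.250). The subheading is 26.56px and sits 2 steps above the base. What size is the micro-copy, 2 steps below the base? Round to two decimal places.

10.88px

26.56 ÷ 1.250⁴ = 26.56 ÷ 2.44141 ≈ 10.879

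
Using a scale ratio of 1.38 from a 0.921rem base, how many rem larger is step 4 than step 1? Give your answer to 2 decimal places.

Step 1: 0.921 × 1.38 = 1.2710rem
Step 4: 0.921 × 1.38⁴ = 3.3402rem
Difference: 3.3402 − 1.2710 = 2.0692rem

2.07rem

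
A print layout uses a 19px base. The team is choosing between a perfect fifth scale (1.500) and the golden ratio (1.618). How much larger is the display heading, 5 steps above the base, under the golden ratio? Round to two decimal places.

Perfect fifth: 19.0 × 1.500⁵ = 144.2812px
Golden ratio: 19.0 × 1.618⁵ = 210.6911px
Difference: 210.6911 − 144.2812 = 66.4099px

66.41px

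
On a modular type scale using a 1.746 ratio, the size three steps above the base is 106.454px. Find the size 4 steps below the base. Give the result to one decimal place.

The gap is -4 − (3) = -7 steps, so the factor is 1.746^-7.
106.454 ÷ 1.746⁷ = 106.454 ÷ 49.46633 ≈ 2.152

2.2px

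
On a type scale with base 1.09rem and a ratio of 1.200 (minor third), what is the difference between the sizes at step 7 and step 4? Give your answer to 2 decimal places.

Step 4: 1.09 × 1.200⁴ = 2.2602rem
Step 7: 1.09 × 1.200⁷ = 3.9057rem
Difference: 3.9057 − 2.2602 = 1.6455rem

1.65rem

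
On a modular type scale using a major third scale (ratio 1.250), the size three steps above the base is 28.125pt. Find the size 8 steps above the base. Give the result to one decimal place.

28.125 × 1.250⁵ = 28.125 × 3.05176 ≈ 85.831

85.8pt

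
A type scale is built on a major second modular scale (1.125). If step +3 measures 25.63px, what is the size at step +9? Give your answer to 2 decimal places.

Moving from step +3 to step +9 is 6 steps up, so multiply by r⁶.
25.63 × 1.125⁶ = 25.63 × 2.02729 ≈ 51.959

51.96px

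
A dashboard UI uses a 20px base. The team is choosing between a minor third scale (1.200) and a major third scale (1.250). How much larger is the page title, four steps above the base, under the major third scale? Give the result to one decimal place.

Minor third: 20.0 × 1.200⁴ = 41.472px
Major third: 20.0 × 1.250⁴ = 48.828px
Difference: 48.828 − 41.472 = 7.356px

7.4px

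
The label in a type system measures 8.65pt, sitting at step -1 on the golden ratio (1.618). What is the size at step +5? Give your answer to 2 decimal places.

8.65 × 1.618⁶ = 8.65 × 17.94201 ≈ 155.198

155.20pt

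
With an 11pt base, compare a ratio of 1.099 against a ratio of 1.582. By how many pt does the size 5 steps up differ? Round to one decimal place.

91.4pt

At 1.099: 11.0 × 1.099⁵ = 17.635pt
At 1.582: 11.0 × 1.582⁵ = 109.000pt
Difference: 109.000 − 17.635 = 91.365pt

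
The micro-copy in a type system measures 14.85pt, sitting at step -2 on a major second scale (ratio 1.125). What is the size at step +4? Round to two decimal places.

30.11pt

Moving from step -2 to step +4 is 6 steps up, so multiply by r⁶.
14.85 × 1.125⁶ = 14.85 × 2.02729 ≈ 30.105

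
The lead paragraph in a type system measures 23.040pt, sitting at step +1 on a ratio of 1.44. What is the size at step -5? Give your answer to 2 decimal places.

2.58pt

Moving from step +1 to step -5 is 6 steps down, so divide by r⁶.
23.040 ÷ 1.44⁶ = 23.040 ÷ 8.91610 ≈ 2.584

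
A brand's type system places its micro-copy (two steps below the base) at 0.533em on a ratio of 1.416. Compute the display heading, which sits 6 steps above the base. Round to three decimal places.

8.615em

Moving from step -2 to step +6 is 8 steps up, so multiply by r⁸.
0.533 × 1.416⁸ = 0.533 × 16.16241 ≈ 8.615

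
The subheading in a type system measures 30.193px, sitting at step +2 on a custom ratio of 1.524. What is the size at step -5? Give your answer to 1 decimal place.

30.193 ÷ 1.524⁷ = 30.193 ÷ 19.09391 ≈ 1.581

1.6px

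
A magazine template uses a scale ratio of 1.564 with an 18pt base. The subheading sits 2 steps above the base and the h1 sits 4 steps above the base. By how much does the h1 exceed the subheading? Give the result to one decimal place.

63.7pt

Step 2: 18.0 × 1.564² = 44.030pt
Step 4: 18.0 × 1.564⁴ = 107.701pt
Difference: 107.701 − 44.030 = 63.671pt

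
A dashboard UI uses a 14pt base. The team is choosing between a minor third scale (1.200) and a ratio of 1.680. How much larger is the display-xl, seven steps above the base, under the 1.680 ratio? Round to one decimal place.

Minor third: 14.0 × 1.200⁷ = 50.165pt
At 1.680: 14.0 × 1.680⁷ = 528.802pt
Difference: 528.802 − 50.165 = 478.637pt

478.6pt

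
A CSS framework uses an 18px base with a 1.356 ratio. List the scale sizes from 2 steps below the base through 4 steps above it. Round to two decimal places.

9.79px, 13.27px, 18.00px, 24.41px, 33.10px, 44.88px, 60.86px

Step -2: 18.0 ÷ 1.356² = 9.79
Step -1: 18.0 ÷ 1.356 = 13.27
Step 0: 18px
Step 1: 18.0 × 1.356 = 24.41
Step 2: 18.0 × 1.356² = 33.10
Step 3: 18.0 × 1.356³ = 44.88
Step 4: 18.0 × 1.356⁴ = 60.86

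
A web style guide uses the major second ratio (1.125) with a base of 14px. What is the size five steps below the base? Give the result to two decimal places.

7.77px

14.0 ÷ 1.125⁵ = 14.0 ÷ 1.80203 ≈ 7.77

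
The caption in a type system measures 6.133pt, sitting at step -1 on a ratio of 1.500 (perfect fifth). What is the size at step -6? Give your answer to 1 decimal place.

6.133 ÷ 1.500⁵ = 6.133 ÷ 7.59375 ≈ 0.808

0.8pt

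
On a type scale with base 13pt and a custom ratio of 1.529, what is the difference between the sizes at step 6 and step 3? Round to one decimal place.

119.6pt

Step 3: 13.0 × 1.529³ = 46.469pt
Step 6: 13.0 × 1.529⁶ = 166.107pt
Difference: 166.107 − 46.469 = 119.638pt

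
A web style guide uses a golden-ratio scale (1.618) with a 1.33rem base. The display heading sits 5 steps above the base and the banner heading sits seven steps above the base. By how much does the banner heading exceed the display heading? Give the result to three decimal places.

Step 5: 1.33 × 1.618⁵ = 14.74838rem
Step 7: 1.33 × 1.618⁷ = 38.61013rem
Difference: 38.61013 − 14.74838 = 23.86175rem

23.862rem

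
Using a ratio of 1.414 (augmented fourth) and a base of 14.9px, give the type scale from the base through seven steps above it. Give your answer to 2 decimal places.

Step 0: 14.9px
Step 1: 14.9 × 1.414 = 21.07
Step 2: 14.9 × 1.414² = 29.79
Step 3: 14.9 × 1.414³ = 42.12
Step 4: 14.9 × 1.414⁴ = 59.56
Step 5: 14.9 × 1.414⁵ = 84.22
Step 6: 14.9 × 1.414⁶ = 119.09
Step 7: 14.9 × 1.414⁷ = 168.40

14.90px, 21.07px, 29.79px, 42.12px, 59.56px, 84.22px, 119.09px, 168.40px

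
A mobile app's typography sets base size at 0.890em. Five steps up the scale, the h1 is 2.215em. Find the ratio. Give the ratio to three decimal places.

1.200

The ratio satisfies 0.890 × r⁵ = 2.215, so r = (2.215 / 0.890)^(1/5).
r = 2.4888^(1/5) ≈ 1.2000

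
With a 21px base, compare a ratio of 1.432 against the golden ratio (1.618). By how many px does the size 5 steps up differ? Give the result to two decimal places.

At 1.432: 21.0 × 1.432⁵ = 126.4545px
Golden ratio: 21.0 × 1.618⁵ = 232.8691px
Difference: 232.8691 − 126.4545 = 106.4146px

106.41px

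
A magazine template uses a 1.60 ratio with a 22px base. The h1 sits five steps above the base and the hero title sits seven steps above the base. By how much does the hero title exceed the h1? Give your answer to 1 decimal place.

Step 5: 22.0 × 1.60⁵ = 230.687px
Step 7: 22.0 × 1.60⁷ = 590.558px
Difference: 590.558 − 230.687 = 359.871px

359.9px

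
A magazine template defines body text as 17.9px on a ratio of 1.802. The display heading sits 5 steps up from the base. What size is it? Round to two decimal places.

340.12px

Every step multiplies by the scale ratio.
17.9 × 1.802⁵ = 17.9 × 19.00089 ≈ 340.12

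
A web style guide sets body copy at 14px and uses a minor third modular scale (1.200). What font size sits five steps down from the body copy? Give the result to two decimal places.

5.63px

Every step multiplies by the scale ratio.
14.0 ÷ 1.200⁵ = 14.0 ÷ 2.48832 ≈ 5.63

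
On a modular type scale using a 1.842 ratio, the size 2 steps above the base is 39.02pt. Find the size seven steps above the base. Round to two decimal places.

827.44pt

39.02 × 1.842⁵ = 39.02 × 21.20548 ≈ 827.438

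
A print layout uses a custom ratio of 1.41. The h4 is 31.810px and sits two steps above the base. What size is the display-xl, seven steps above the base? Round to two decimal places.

177.28px

Moving from step +2 to step +7 is 5 steps up, so multiply by r⁵.
31.810 × 1.41⁵ = 31.810 × 5.57308 ≈ 177.280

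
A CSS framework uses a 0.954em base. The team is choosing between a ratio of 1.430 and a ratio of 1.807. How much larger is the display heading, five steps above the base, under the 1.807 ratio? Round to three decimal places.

12.675em

At 1.430: 0.954 × 1.430⁵ = 5.70464em
At 1.807: 0.954 × 1.807⁵ = 18.37973em
Difference: 18.37973 − 5.70464 = 12.67509em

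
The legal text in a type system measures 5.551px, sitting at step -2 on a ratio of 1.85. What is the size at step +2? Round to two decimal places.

The gap is 2 − (-2) = 4 steps, so the factor is 1.85^4.
5.551 × 1.85⁴ = 5.551 × 11.71351 ≈ 65.022

65.02px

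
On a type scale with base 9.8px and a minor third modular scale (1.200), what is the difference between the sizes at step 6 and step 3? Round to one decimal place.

12.3px

Step 3: 9.8 × 1.200³ = 16.934px
Step 6: 9.8 × 1.200⁶ = 29.263px
Difference: 29.263 − 16.934 = 12.329px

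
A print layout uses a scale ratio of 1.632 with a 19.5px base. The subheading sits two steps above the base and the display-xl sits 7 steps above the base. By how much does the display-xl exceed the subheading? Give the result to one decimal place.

Step 2: 19.5 × 1.632² = 51.937px
Step 7: 19.5 × 1.632⁷ = 601.279px
Difference: 601.279 − 51.937 = 549.342px

549.3px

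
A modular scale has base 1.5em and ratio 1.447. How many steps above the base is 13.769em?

6

1.447ⁿ = 13.769 / 1.5 = 9.1793
n = ln(9.1793) / ln(1.447) = 2.2170 / 0.3695 ≈ 6.00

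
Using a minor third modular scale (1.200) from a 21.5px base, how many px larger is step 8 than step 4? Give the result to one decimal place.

47.9px

Step 4: 21.5 × 1.200⁴ = 44.582px
Step 8: 21.5 × 1.200⁸ = 92.446px
Difference: 92.446 − 44.582 = 47.864px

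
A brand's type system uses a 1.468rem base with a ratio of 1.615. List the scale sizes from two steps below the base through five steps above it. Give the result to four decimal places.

0.5628rem, 0.9090rem, 1.4680rem, 2.3708rem, 3.8289rem, 6.1836rem, 9.9866rem, 16.1283rem

Step -2: 1.468 ÷ 1.615² = 0.5628
Step -1: 1.468 ÷ 1.615 = 0.9090
Step 0: 1.468rem
Step 1: 1.468 × 1.615 = 2.3708
Step 2: 1.468 × 1.615² = 3.8289
Step 3: 1.468 × 1.615³ = 6.1836
Step 4: 1.468 × 1.615⁴ = 9.9866
Step 5: 1.468 × 1.615⁵ = 16.1283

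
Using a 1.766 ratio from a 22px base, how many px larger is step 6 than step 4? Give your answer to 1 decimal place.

453.4px

Step 4: 22.0 × 1.766⁴ = 213.986px
Step 6: 22.0 × 1.766⁶ = 667.370px
Difference: 667.370 − 213.986 = 453.384px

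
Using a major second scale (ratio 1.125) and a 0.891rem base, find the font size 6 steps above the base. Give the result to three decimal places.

1.806rem

A modular type scale is a geometric sequence: sizeₙ = base × rⁿ.
0.891 × 1.125⁶ = 0.891 × 2.02729 ≈ 1.806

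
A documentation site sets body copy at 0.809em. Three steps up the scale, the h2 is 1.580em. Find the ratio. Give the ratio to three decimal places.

1.250

The ratio satisfies 0.809 × r³ = 1.580, so r = (1.580 / 0.809)^(1/3).
r = 1.9530^(1/3) ≈ 1.2500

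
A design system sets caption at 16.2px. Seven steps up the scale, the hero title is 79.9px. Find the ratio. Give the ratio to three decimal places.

1.256

The ratio satisfies 16.2 × r⁷ = 79.9, so r = (79.9 / 16.2)^(1/7).
r = 4.9321^(1/7) ≈ 1.2560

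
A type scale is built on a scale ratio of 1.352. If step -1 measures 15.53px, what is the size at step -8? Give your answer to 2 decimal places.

1.88px

15.53 ÷ 1.352⁷ = 15.53 ÷ 8.25728 ≈ 1.881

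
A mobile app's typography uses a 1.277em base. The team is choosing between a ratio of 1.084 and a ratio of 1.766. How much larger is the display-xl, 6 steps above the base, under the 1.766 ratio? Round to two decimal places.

At 1.084: 1.277 × 1.084⁶ = 2.0719em
At 1.766: 1.277 × 1.766⁶ = 38.7378em
Difference: 38.7378 − 2.0719 = 36.6659em

36.67em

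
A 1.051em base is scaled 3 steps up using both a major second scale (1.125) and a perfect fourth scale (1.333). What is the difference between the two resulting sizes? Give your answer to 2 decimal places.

0.99em

Major second: 1.051 × 1.125³ = 1.4964em
Perfect fourth: 1.051 × 1.333³ = 2.4894em
Difference: 2.4894 − 1.4964 = 0.9930em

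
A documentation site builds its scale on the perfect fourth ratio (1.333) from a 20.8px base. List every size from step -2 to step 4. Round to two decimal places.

11.71px, 15.60px, 20.80px, 27.73px, 36.96px, 49.27px, 65.67px

Step -2: 20.8 ÷ 1.333² = 11.71
Step -1: 20.8 ÷ 1.333 = 15.60
Step 0: 20.8px
Step 1: 20.8 × 1.333 = 27.73
Step 2: 20.8 × 1.333² = 36.96
Step 3: 20.8 × 1.333³ = 49.27
Step 4: 20.8 × 1.333⁴ = 65.67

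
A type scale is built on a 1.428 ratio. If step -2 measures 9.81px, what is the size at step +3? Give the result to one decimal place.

58.3px

9.81 × 1.428⁵ = 9.81 × 5.93801 ≈ 58.252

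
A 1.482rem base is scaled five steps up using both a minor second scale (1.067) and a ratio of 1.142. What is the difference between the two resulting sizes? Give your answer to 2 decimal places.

Minor second: 1.482 × 1.067⁵ = 2.0496rem
At 1.142: 1.482 × 1.142⁵ = 2.8786rem
Difference: 2.8786 − 2.0496 = 0.8290rem

0.83rem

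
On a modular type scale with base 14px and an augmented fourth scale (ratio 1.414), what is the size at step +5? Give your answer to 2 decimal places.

79.14px

Every step multiplies by the scale ratio.
14.0 × 1.414⁵ = 14.0 × 5.65258 ≈ 79.14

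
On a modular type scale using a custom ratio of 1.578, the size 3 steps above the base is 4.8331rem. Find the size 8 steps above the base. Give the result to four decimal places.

The gap is 8 − (3) = 5 steps, so the factor is 1.578^5.
4.8331 × 1.578⁵ = 4.8331 × 9.78442 ≈ 47.2891

47.2891rem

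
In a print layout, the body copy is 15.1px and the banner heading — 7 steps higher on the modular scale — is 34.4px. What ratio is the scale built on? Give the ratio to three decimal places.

The ratio satisfies 15.1 × r⁷ = 34.4, so r = (34.4 / 15.1)^(1/7).
r = 2.2781^(1/7) ≈ 1.1248

1.125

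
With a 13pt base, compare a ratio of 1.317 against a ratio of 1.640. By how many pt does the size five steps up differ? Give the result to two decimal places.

At 1.317: 13.0 × 1.317⁵ = 51.5077pt
At 1.640: 13.0 × 1.640⁵ = 154.2278pt
Difference: 154.2278 − 51.5077 = 102.7201pt

102.72pt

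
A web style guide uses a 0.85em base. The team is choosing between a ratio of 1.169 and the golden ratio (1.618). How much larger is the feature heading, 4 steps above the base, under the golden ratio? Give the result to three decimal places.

4.238em

At 1.169: 0.85 × 1.169⁴ = 1.58737em
Golden ratio: 0.85 × 1.618⁴ = 5.82550em
Difference: 5.82550 − 1.58737 = 4.23813em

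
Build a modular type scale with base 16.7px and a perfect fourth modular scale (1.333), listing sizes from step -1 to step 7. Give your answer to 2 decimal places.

Step -1: 16.7 ÷ 1.333 = 12.53
Step 0: 16.7px
Step 1: 16.7 × 1.333 = 22.26
Step 2: 16.7 × 1.333² = 29.67
Step 3: 16.7 × 1.333³ = 39.56
Step 4: 16.7 × 1.333⁴ = 52.73
Step 5: 16.7 × 1.333⁵ = 70.29
Step 6: 16.7 × 1.333⁶ = 93.69
Step 7: 16.7 × 1.333⁷ = 124.89

12.53px, 16.70px, 22.26px, 29.67px, 39.56px, 52.73px, 70.29px, 93.69px, 124.89px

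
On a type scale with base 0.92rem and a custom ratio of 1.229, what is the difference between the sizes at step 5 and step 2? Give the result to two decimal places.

1.19rem

Step 2: 0.92 × 1.229² = 1.3896rem
Step 5: 0.92 × 1.229⁵ = 2.5796rem
Difference: 2.5796 − 1.3896 = 1.1900rem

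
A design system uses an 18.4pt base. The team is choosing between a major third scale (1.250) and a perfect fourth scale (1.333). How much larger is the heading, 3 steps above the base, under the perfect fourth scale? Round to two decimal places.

7.64pt

Major third: 18.4 × 1.250³ = 35.9375pt
Perfect fourth: 18.4 × 1.333³ = 43.5821pt
Difference: 43.5821 − 35.9375 = 7.6446pt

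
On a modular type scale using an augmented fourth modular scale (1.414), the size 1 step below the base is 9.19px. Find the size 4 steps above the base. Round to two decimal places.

51.95px

Moving from step -1 to step +4 is 5 steps up, so multiply by r⁵.
9.19 × 1.414⁵ = 9.19 × 5.65258 ≈ 51.947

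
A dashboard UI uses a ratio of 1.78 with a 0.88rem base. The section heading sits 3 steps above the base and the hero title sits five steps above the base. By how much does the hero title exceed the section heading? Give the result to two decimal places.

Step 3: 0.88 × 1.78³ = 4.9630rem
Step 5: 0.88 × 1.78⁵ = 15.7247rem
Difference: 15.7247 − 4.9630 = 10.7617rem

10.76rem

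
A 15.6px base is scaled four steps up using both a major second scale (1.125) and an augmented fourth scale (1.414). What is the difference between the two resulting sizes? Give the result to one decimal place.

Major second: 15.6 × 1.125⁴ = 24.988px
Augmented fourth: 15.6 × 1.414⁴ = 62.362px
Difference: 62.362 − 24.988 = 37.374px

37.4px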